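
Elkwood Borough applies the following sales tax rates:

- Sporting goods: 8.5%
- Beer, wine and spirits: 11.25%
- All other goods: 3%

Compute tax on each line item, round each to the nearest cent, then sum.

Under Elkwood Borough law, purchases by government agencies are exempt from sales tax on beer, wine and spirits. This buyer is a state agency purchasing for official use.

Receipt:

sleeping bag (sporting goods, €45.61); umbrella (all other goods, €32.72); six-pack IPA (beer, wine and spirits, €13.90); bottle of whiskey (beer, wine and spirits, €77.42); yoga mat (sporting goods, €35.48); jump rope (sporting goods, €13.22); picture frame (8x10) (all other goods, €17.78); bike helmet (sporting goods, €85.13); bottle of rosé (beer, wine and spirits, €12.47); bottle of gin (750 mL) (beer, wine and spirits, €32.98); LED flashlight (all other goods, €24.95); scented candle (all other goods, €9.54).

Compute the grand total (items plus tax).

€419.01

Sleeping bag €45.61: sporting goods → 8.5% → €3.88
Umbrella €32.72: all other goods → 3% → €0.98
Six-pack IPA €13.90: beer, wine and spirits, buyer-exempt → 0% → €0.00
Bottle of whiskey €77.42: beer, wine and spirits, buyer-exempt → 0% → €0.00
Yoga mat €35.48: sporting goods → 8.5% → €3.02
Jump rope €13.22: sporting goods → 8.5% → €1.12
Picture frame (8x10) €17.78: all other goods → 3% → €0.53
Bike helmet €85.13: sporting goods → 8.5% → €7.24
Bottle of rosé €12.47: beer, wine and spirits, buyer-exempt → 0% → €0.00
Bottle of gin (750 mL) €32.98: beer, wine and spirits, buyer-exempt → 0% → €0.00
LED flashlight €24.95: all other goods → 3% → €0.75
Scented candle €9.54: all other goods → 3% → €0.29
Subtotal = €401.20; tax = €17.81; total due = €419.01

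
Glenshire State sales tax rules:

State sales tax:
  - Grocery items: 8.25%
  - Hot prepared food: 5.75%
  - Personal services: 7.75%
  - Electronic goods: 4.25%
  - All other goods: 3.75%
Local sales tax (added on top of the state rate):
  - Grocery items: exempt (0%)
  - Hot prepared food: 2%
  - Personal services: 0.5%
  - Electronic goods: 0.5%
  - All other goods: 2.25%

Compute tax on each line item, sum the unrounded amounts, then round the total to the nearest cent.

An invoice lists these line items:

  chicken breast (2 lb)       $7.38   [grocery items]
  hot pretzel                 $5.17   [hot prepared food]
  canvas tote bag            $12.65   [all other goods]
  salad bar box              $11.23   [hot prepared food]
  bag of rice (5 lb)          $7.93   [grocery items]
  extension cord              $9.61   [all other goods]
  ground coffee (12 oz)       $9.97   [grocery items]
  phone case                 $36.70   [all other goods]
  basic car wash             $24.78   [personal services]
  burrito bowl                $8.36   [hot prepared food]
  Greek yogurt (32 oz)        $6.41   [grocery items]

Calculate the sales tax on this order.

$10.12

Chicken breast (2 lb) $7.38: grocery items → 8.25% + 0% local = 8.25% → $0.60885
Hot pretzel $5.17: hot prepared food → 5.75% + 2% local = 7.75% → $0.400675
Canvas tote bag $12.65: all other goods → 3.75% + 2.25% local = 6% → $0.759
Salad bar box $11.23: hot prepared food → 5.75% + 2% local = 7.75% → $0.870325
Bag of rice (5 lb) $7.93: grocery items → 8.25% + 0% local = 8.25% → $0.654225
Extension cord $9.61: all other goods → 3.75% + 2.25% local = 6% → $0.5766
Ground coffee (12 oz) $9.97: grocery items → 8.25% + 0% local = 8.25% → $0.822525
Phone case $36.70: all other goods → 3.75% + 2.25% local = 6% → $2.202
Basic car wash $24.78: personal services → 7.75% + 0.5% local = 8.25% → $2.04435
Burrito bowl $8.36: hot prepared food → 5.75% + 2% local = 7.75% → $0.6479
Greek yogurt (32 oz) $6.41: grocery items → 8.25% + 0% local = 8.25% → $0.528825
Unrounded tax sum = $10.115275 → $10.12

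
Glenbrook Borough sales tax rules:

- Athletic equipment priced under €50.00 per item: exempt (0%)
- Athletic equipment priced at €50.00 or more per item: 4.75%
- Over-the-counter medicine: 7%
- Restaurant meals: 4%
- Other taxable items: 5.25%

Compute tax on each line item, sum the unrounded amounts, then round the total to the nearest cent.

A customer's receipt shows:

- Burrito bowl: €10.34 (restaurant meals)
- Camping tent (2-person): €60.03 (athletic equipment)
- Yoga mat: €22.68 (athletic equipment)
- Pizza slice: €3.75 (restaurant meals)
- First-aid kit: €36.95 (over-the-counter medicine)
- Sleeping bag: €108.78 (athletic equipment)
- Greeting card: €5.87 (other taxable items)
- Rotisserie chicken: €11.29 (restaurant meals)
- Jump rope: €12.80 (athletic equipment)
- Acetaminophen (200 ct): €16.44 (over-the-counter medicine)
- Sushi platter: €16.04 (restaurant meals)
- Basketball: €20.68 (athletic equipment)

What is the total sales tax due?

€13.72

Burrito bowl €10.34: restaurant meals → 4% → €0.4136
Camping tent (2-person) €60.03: athletic equipment, €50.00 or more → 4.75% → €2.851425
Yoga mat €22.68: athletic equipment, under €50.00 → 0% → €0.00
Pizza slice €3.75: restaurant meals → 4% → €0.15
First-aid kit €36.95: over-the-counter medicine → 7% → €2.5865
Sleeping bag €108.78: athletic equipment, €50.00 or more → 4.75% → €5.16705
Greeting card €5.87: other taxable items → 5.25% → €0.308175
Rotisserie chicken €11.29: restaurant meals → 4% → €0.4516
Jump rope €12.80: athletic equipment, under €50.00 → 0% → €0.00
Acetaminophen (200 ct) €16.44: over-the-counter medicine → 7% → €1.1508
Sushi platter €16.04: restaurant meals → 4% → €0.6416
Basketball €20.68: athletic equipment, under €50.00 → 0% → €0.00
Unrounded tax sum = €13.72075 → €13.72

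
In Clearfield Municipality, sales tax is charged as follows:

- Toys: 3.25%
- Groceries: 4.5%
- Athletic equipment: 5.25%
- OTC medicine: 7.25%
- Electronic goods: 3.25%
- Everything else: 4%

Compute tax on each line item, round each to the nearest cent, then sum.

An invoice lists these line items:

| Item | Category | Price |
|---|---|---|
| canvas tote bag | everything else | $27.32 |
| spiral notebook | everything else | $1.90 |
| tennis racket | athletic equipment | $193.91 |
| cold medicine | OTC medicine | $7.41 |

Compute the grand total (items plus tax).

Canvas tote bag $27.32: everything else → 4% → $1.09
Spiral notebook $1.90: everything else → 4% → $0.08
Tennis racket $193.91: athletic equipment → 5.25% → $10.18
Cold medicine $7.41: OTC medicine → 7.25% → $0.54
Subtotal = $230.54; tax = $11.89; total due = $242.43

$242.43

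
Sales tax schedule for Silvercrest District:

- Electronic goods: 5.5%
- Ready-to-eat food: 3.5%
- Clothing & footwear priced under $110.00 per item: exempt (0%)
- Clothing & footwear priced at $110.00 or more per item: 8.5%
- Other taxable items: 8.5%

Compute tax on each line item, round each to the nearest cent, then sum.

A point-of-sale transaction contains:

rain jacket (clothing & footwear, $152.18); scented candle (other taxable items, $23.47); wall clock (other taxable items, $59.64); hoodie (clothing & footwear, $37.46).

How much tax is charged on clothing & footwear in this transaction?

$12.94

Rain jacket $152.18: clothing & footwear, $110.00 or more → 8.5% → $12.94
Hoodie $37.46: clothing & footwear, under $110.00 → 0% → $0.00
Tax on clothing & footwear = $12.94 + $0.00 = $12.94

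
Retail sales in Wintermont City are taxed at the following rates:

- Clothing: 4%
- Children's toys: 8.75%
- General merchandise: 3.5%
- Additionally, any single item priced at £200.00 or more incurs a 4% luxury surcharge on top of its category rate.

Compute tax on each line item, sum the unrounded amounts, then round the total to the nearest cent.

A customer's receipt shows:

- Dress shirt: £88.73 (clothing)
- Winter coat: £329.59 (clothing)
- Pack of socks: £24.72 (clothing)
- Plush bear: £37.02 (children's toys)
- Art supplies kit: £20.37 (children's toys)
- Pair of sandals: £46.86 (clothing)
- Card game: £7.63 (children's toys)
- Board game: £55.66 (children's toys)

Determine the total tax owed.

£43.34

Dress shirt £88.73: clothing → 4% → £3.5492
Winter coat £329.59: clothing → 4% + 4% surcharge = 8% → £26.3672
Pack of socks £24.72: clothing → 4% → £0.9888
Plush bear £37.02: children's toys → 8.75% → £3.23925
Art supplies kit £20.37: children's toys → 8.75% → £1.782375
Pair of sandals £46.86: clothing → 4% → £1.8744
Card game £7.63: children's toys → 8.75% → £0.667625
Board game £55.66: children's toys → 8.75% → £4.87025
Unrounded tax sum = £43.3391 → £43.34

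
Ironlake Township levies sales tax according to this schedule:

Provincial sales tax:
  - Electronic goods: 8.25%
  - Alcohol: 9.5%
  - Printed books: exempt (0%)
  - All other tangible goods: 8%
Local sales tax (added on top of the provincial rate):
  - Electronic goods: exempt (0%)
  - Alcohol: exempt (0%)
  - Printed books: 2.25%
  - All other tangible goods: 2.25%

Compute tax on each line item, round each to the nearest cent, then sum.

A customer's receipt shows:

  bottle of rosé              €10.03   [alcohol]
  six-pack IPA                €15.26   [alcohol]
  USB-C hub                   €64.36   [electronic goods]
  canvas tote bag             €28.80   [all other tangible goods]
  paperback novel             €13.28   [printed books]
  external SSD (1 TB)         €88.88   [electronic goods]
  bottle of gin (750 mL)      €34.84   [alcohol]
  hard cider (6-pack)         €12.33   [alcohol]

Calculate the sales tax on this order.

€22.77

Bottle of rosé €10.03: alcohol → 9.5% + 0% local = 9.5% → €0.95
Six-pack IPA €15.26: alcohol → 9.5% + 0% local = 9.5% → €1.45
USB-C hub €64.36: electronic goods → 8.25% + 0% local = 8.25% → €5.31
Canvas tote bag €28.80: all other tangible goods → 8% + 2.25% local = 10.25% → €2.95
Paperback novel €13.28: printed books → 0% + 2.25% local = 2.25% → €0.30
External SSD (1 TB) €88.88: electronic goods → 8.25% + 0% local = 8.25% → €7.33
Bottle of gin (750 mL) €34.84: alcohol → 9.5% + 0% local = 9.5% → €3.31
Hard cider (6-pack) €12.33: alcohol → 9.5% + 0% local = 9.5% → €1.17
Total tax = €0.95 + €1.45 + €5.31 + €2.95 + €0.30 + €7.33 + €3.31 + €1.17 = €22.77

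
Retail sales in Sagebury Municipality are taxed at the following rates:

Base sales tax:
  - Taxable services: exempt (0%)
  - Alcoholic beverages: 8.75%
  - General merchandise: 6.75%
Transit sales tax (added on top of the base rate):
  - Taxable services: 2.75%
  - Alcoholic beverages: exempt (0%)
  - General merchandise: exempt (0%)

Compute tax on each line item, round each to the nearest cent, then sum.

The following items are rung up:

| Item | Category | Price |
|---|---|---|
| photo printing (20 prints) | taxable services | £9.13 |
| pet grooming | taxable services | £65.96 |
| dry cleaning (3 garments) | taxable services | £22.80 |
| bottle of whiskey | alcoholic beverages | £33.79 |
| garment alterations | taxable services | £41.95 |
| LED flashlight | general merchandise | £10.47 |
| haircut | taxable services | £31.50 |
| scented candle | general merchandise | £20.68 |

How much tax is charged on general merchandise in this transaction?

£2.11

LED flashlight £10.47: general merchandise → 6.75% + 0% transit = 6.75% → £0.71
Scented candle £20.68: general merchandise → 6.75% + 0% transit = 6.75% → £1.40
Tax on general merchandise = £0.71 + £1.40 = £2.11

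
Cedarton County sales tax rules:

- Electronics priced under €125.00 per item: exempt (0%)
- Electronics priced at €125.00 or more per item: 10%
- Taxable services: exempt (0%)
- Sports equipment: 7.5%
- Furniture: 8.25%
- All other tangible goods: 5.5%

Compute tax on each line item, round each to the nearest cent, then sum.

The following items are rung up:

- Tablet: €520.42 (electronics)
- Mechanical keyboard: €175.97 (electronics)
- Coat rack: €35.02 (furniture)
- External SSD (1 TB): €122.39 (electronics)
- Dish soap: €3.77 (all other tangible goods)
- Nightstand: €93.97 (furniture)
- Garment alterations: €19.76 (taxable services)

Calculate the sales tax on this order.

€80.49

Tablet €520.42: electronics, €125.00 or more → 10% → €52.04
Mechanical keyboard €175.97: electronics, €125.00 or more → 10% → €17.60
Coat rack €35.02: furniture → 8.25% → €2.89
External SSD (1 TB) €122.39: electronics, under €125.00 → 0% → €0.00
Dish soap €3.77: all other tangible goods → 5.5% → €0.21
Nightstand €93.97: furniture → 8.25% → €7.75
Garment alterations €19.76: taxable services → 0% → €0.00
Total tax = €52.04 + €17.60 + €2.89 + €0.21 + €7.75 = €80.49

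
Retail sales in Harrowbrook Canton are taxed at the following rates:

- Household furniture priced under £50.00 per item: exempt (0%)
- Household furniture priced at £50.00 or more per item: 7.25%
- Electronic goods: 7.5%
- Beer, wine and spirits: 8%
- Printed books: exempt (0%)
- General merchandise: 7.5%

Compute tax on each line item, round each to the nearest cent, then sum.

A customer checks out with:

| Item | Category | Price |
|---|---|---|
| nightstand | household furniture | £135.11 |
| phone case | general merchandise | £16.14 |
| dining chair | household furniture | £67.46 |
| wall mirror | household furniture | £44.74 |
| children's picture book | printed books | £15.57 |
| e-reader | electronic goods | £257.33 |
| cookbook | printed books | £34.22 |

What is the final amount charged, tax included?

£605.77

Nightstand £135.11: household furniture, £50.00 or more → 7.25% → £9.80
Phone case £16.14: general merchandise → 7.5% → £1.21
Dining chair £67.46: household furniture, £50.00 or more → 7.25% → £4.89
Wall mirror £44.74: household furniture, under £50.00 → 0% → £0.00
Children's picture book £15.57: printed books → 0% → £0.00
E-reader £257.33: electronic goods → 7.5% → £19.30
Cookbook £34.22: printed books → 0% → £0.00
Subtotal = £570.57; tax = £35.20; total due = £605.77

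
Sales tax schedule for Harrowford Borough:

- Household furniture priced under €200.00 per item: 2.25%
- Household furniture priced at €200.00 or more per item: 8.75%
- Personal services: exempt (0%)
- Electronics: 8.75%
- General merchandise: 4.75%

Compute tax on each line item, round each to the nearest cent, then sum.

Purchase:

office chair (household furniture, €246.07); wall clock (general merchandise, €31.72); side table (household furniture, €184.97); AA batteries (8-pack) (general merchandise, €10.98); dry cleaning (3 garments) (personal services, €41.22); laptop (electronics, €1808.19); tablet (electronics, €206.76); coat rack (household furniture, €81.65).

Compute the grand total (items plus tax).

Office chair €246.07: household furniture, €200.00 or more → 8.75% → €21.53
Wall clock €31.72: general merchandise → 4.75% → €1.51
Side table €184.97: household furniture, under €200.00 → 2.25% → €4.16
AA batteries (8-pack) €10.98: general merchandise → 4.75% → €0.52
Dry cleaning (3 garments) €41.22: personal services → 0% → €0.00
Laptop €1808.19: electronics → 8.75% → €158.22
Tablet €206.76: electronics → 8.75% → €18.09
Coat rack €81.65: household furniture, under €200.00 → 2.25% → €1.84
Subtotal = €2611.56; tax = €205.87; total due = €2817.43

€2817.43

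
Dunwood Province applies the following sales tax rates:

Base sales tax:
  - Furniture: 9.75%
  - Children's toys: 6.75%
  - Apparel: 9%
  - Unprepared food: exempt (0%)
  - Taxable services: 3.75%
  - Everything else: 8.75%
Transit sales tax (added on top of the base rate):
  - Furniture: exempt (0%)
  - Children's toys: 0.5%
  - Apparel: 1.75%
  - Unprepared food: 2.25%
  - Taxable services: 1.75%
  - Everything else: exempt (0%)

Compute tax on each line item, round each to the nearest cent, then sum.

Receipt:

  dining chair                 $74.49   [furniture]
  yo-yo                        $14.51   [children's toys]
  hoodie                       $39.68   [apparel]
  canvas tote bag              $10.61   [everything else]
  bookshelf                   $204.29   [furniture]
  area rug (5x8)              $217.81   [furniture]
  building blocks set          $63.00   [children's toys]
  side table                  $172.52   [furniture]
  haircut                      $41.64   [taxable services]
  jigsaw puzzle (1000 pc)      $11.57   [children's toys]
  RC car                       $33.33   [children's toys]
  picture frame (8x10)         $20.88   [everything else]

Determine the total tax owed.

Dining chair $74.49: furniture → 9.75% + 0% transit = 9.75% → $7.26
Yo-yo $14.51: children's toys → 6.75% + 0.5% transit = 7.25% → $1.05
Hoodie $39.68: apparel → 9% + 1.75% transit = 10.75% → $4.27
Canvas tote bag $10.61: everything else → 8.75% + 0% transit = 8.75% → $0.93
Bookshelf $204.29: furniture → 9.75% + 0% transit = 9.75% → $19.92
Area rug (5x8) $217.81: furniture → 9.75% + 0% transit = 9.75% → $21.24
Building blocks set $63.00: children's toys → 6.75% + 0.5% transit = 7.25% → $4.57
Side table $172.52: furniture → 9.75% + 0% transit = 9.75% → $16.82
Haircut $41.64: taxable services → 3.75% + 1.75% transit = 5.5% → $2.29
Jigsaw puzzle (1000 pc) $11.57: children's toys → 6.75% + 0.5% transit = 7.25% → $0.84
RC car $33.33: children's toys → 6.75% + 0.5% transit = 7.25% → $2.42
Picture frame (8x10) $20.88: everything else → 8.75% + 0% transit = 8.75% → $1.83
Total tax = $7.26 + $1.05 + $4.27 + $0.93 + $19.92 + $21.24 + $4.57 + $16.82 + $2.29 + $0.84 + $2.42 + $1.83 = $83.44

$83.44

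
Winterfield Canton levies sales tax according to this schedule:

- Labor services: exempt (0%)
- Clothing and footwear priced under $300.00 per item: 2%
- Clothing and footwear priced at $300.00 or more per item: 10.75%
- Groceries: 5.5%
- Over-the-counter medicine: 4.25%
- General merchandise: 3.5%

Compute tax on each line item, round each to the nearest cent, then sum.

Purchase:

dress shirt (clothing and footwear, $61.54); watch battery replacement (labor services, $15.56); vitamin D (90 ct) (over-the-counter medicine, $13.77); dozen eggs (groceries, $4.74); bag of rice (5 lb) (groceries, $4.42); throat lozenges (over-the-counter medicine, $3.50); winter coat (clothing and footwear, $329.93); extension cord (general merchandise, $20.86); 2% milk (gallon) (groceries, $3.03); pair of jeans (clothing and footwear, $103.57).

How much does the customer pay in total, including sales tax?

Dress shirt $61.54: clothing and footwear, under $300.00 → 2% → $1.23
Watch battery replacement $15.56: labor services → 0% → $0.00
Vitamin D (90 ct) $13.77: over-the-counter medicine → 4.25% → $0.59
Dozen eggs $4.74: groceries → 5.5% → $0.26
Bag of rice (5 lb) $4.42: groceries → 5.5% → $0.24
Throat lozenges $3.50: over-the-counter medicine → 4.25% → $0.15
Winter coat $329.93: clothing and footwear, $300.00 or more → 10.75% → $35.47
Extension cord $20.86: general merchandise → 3.5% → $0.73
2% milk (gallon) $3.03: groceries → 5.5% → $0.17
Pair of jeans $103.57: clothing and footwear, under $300.00 → 2% → $2.07
Subtotal = $560.92; tax = $40.91; total due = $601.83

$601.83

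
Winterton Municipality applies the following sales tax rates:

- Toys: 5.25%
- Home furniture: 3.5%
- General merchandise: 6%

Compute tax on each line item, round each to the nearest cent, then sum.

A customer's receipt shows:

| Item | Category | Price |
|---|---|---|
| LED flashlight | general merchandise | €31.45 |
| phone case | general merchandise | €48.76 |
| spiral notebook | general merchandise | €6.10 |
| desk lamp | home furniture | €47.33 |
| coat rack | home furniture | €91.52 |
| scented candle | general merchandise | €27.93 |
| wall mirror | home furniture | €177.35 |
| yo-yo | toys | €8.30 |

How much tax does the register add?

€18.38

LED flashlight €31.45: general merchandise → 6% → €1.89
Phone case €48.76: general merchandise → 6% → €2.93
Spiral notebook €6.10: general merchandise → 6% → €0.37
Desk lamp €47.33: home furniture → 3.5% → €1.66
Coat rack €91.52: home furniture → 3.5% → €3.20
Scented candle €27.93: general merchandise → 6% → €1.68
Wall mirror €177.35: home furniture → 3.5% → €6.21
Yo-yo €8.30: toys → 5.25% → €0.44
Total tax = €1.89 + €2.93 + €0.37 + €1.66 + €3.20 + €1.68 + €6.21 + €0.44 = €18.38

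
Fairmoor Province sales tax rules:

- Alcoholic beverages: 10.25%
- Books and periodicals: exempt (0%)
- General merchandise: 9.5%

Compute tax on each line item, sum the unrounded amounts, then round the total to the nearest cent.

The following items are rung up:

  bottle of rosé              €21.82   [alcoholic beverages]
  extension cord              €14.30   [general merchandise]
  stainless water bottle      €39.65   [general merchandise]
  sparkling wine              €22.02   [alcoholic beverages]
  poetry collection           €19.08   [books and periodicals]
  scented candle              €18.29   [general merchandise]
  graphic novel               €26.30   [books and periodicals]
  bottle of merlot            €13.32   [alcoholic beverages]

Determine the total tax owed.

Bottle of rosé €21.82: alcoholic beverages → 10.25% → €2.23655
Extension cord €14.30: general merchandise → 9.5% → €1.3585
Stainless water bottle €39.65: general merchandise → 9.5% → €3.76675
Sparkling wine €22.02: alcoholic beverages → 10.25% → €2.25705
Poetry collection €19.08: books and periodicals → 0% → €0.00
Scented candle €18.29: general merchandise → 9.5% → €1.73755
Graphic novel €26.30: books and periodicals → 0% → €0.00
Bottle of merlot €13.32: alcoholic beverages → 10.25% → €1.3653
Unrounded tax sum = €12.7217 → €12.72

€12.72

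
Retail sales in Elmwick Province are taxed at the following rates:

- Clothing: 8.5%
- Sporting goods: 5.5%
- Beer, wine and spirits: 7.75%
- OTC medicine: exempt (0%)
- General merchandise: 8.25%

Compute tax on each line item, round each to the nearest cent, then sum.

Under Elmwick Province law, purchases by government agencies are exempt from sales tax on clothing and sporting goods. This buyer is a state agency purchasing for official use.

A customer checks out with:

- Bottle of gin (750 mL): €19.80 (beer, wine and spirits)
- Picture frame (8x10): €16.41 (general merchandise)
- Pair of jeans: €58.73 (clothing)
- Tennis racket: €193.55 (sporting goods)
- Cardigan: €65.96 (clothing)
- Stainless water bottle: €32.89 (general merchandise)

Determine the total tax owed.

Bottle of gin (750 mL) €19.80: beer, wine and spirits → 7.75% → €1.53
Picture frame (8x10) €16.41: general merchandise → 8.25% → €1.35
Pair of jeans €58.73: clothing, buyer-exempt → 0% → €0.00
Tennis racket €193.55: sporting goods, buyer-exempt → 0% → €0.00
Cardigan €65.96: clothing, buyer-exempt → 0% → €0.00
Stainless water bottle €32.89: general merchandise → 8.25% → €2.71
Total tax = €1.53 + €1.35 + €2.71 = €5.59

€5.59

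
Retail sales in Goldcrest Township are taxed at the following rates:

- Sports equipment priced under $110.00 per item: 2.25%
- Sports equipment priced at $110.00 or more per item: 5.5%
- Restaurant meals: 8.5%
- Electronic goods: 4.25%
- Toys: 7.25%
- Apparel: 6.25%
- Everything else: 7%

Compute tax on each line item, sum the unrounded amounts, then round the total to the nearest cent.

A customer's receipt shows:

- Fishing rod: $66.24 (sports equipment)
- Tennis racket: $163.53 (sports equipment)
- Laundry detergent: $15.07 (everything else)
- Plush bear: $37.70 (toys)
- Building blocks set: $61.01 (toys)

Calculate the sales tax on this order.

$18.70

Fishing rod $66.24: sports equipment, under $110.00 → 2.25% → $1.4904
Tennis racket $163.53: sports equipment, $110.00 or more → 5.5% → $8.99415
Laundry detergent $15.07: everything else → 7% → $1.0549
Plush bear $37.70: toys → 7.25% → $2.73325
Building blocks set $61.01: toys → 7.25% → $4.423225
Unrounded tax sum = $18.695925 → $18.70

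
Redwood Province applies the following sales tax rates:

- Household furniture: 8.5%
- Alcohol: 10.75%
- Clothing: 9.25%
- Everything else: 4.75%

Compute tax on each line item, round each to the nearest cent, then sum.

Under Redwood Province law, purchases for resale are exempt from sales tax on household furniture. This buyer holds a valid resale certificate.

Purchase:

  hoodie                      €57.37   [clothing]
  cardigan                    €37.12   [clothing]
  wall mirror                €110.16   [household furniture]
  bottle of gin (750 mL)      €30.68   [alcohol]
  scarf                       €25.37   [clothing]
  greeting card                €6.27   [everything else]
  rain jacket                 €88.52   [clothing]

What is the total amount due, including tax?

Hoodie €57.37: clothing → 9.25% → €5.31
Cardigan €37.12: clothing → 9.25% → €3.43
Wall mirror €110.16: household furniture, buyer-exempt → 0% → €0.00
Bottle of gin (750 mL) €30.68: alcohol → 10.75% → €3.30
Scarf €25.37: clothing → 9.25% → €2.35
Greeting card €6.27: everything else → 4.75% → €0.30
Rain jacket €88.52: clothing → 9.25% → €8.19
Subtotal = €355.49; tax = €22.88; total due = €378.37

€378.37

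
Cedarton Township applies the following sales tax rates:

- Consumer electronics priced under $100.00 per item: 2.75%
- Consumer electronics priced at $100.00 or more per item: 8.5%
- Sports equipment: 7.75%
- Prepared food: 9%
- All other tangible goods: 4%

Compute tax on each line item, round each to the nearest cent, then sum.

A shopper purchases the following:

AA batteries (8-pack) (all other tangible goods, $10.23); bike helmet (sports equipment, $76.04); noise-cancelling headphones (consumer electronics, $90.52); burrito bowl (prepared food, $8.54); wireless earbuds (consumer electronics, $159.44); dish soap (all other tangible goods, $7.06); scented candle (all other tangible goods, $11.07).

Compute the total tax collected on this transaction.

AA batteries (8-pack) $10.23: all other tangible goods → 4% → $0.41
Bike helmet $76.04: sports equipment → 7.75% → $5.89
Noise-cancelling headphones $90.52: consumer electronics, under $100.00 → 2.75% → $2.49
Burrito bowl $8.54: prepared food → 9% → $0.77
Wireless earbuds $159.44: consumer electronics, $100.00 or more → 8.5% → $13.55
Dish soap $7.06: all other tangible goods → 4% → $0.28
Scented candle $11.07: all other tangible goods → 4% → $0.44
Total tax = $0.41 + $5.89 + $2.49 + $0.77 + $13.55 + $0.28 + $0.44 = $23.83

$23.83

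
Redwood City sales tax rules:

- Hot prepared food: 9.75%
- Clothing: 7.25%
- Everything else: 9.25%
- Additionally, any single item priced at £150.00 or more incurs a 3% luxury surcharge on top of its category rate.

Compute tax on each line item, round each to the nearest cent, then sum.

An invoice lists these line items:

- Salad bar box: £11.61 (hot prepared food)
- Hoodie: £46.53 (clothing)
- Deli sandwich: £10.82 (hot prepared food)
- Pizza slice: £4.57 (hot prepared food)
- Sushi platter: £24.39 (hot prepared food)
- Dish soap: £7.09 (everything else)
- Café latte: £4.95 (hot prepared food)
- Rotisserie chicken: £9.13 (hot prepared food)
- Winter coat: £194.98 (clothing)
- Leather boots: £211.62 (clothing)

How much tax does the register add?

£52.09

Salad bar box £11.61: hot prepared food → 9.75% → £1.13
Hoodie £46.53: clothing → 7.25% → £3.37
Deli sandwich £10.82: hot prepared food → 9.75% → £1.05
Pizza slice £4.57: hot prepared food → 9.75% → £0.45
Sushi platter £24.39: hot prepared food → 9.75% → £2.38
Dish soap £7.09: everything else → 9.25% → £0.66
Café latte £4.95: hot prepared food → 9.75% → £0.48
Rotisserie chicken £9.13: hot prepared food → 9.75% → £0.89
Winter coat £194.98: clothing → 7.25% + 3% surcharge = 10.25% → £19.99
Leather boots £211.62: clothing → 7.25% + 3% surcharge = 10.25% → £21.69
Total tax = £1.13 + £3.37 + £1.05 + £0.45 + £2.38 + £0.66 + £0.48 + £0.89 + £19.99 + £21.69 = £52.09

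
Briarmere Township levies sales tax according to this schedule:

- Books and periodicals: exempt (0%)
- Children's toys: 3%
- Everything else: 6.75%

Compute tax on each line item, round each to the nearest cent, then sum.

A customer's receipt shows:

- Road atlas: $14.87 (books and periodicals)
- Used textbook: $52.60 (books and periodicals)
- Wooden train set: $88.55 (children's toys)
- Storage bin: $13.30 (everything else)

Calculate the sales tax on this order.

$3.56

Road atlas $14.87: books and periodicals → 0% → $0.00
Used textbook $52.60: books and periodicals → 0% → $0.00
Wooden train set $88.55: children's toys → 3% → $2.66
Storage bin $13.30: everything else → 6.75% → $0.90
Total tax = $2.66 + $0.90 = $3.56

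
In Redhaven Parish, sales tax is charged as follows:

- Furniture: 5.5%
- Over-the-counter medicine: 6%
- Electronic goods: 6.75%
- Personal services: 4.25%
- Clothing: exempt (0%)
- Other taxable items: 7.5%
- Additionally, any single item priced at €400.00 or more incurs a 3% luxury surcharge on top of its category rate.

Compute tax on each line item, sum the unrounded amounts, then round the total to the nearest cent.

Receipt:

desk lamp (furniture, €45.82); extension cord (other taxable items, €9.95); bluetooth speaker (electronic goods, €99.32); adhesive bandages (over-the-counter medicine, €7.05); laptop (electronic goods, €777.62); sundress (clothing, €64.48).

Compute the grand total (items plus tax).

Desk lamp €45.82: furniture → 5.5% → €2.5201
Extension cord €9.95: other taxable items → 7.5% → €0.74625
Bluetooth speaker €99.32: electronic goods → 6.75% → €6.7041
Adhesive bandages €7.05: over-the-counter medicine → 6% → €0.423
Laptop €777.62: electronic goods → 6.75% + 3% surcharge = 9.75% → €75.81795
Sundress €64.48: clothing → 0% → €0.00
Subtotal = €1004.24; unrounded tax = €86.2114 → €86.21; total due = €1090.45

€1090.45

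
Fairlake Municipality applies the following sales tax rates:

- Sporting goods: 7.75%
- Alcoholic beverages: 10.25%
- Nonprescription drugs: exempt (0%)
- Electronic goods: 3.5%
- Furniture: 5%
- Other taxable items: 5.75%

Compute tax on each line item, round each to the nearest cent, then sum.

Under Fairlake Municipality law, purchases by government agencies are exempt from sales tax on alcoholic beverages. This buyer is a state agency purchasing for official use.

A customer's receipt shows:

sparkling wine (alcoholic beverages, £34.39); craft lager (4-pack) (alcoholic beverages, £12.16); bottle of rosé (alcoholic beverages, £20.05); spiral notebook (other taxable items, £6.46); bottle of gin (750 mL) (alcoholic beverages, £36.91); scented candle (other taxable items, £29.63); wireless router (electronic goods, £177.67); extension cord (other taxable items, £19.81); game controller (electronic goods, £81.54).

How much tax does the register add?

£12.28

Sparkling wine £34.39: alcoholic beverages, buyer-exempt → 0% → £0.00
Craft lager (4-pack) £12.16: alcoholic beverages, buyer-exempt → 0% → £0.00
Bottle of rosé £20.05: alcoholic beverages, buyer-exempt → 0% → £0.00
Spiral notebook £6.46: other taxable items → 5.75% → £0.37
Bottle of gin (750 mL) £36.91: alcoholic beverages, buyer-exempt → 0% → £0.00
Scented candle £29.63: other taxable items → 5.75% → £1.70
Wireless router £177.67: electronic goods → 3.5% → £6.22
Extension cord £19.81: other taxable items → 5.75% → £1.14
Game controller £81.54: electronic goods → 3.5% → £2.85
Total tax = £0.37 + £1.70 + £6.22 + £1.14 + £2.85 = £12.28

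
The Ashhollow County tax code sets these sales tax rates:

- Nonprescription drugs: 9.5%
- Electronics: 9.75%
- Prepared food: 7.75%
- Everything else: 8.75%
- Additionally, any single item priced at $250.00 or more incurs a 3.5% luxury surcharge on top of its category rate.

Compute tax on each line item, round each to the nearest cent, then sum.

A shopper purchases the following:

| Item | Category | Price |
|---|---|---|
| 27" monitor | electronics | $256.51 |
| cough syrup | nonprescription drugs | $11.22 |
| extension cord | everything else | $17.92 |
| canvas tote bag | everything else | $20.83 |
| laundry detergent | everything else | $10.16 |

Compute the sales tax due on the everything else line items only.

Extension cord $17.92: everything else → 8.75% → $1.57
Canvas tote bag $20.83: everything else → 8.75% → $1.82
Laundry detergent $10.16: everything else → 8.75% → $0.89
Tax on everything else = $1.57 + $1.82 + $0.89 = $4.28

$4.28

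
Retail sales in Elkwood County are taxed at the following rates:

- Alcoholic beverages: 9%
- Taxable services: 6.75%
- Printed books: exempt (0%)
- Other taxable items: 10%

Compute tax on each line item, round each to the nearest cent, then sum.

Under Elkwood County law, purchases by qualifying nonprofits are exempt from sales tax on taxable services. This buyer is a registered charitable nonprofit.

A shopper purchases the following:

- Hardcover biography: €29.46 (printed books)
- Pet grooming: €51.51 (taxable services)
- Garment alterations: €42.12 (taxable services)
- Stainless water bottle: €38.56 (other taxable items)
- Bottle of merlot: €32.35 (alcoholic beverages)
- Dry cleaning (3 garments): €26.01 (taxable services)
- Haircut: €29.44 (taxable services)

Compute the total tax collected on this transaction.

€6.77

Hardcover biography €29.46: printed books → 0% → €0.00
Pet grooming €51.51: taxable services, buyer-exempt → 0% → €0.00
Garment alterations €42.12: taxable services, buyer-exempt → 0% → €0.00
Stainless water bottle €38.56: other taxable items → 10% → €3.86
Bottle of merlot €32.35: alcoholic beverages → 9% → €2.91
Dry cleaning (3 garments) €26.01: taxable services, buyer-exempt → 0% → €0.00
Haircut €29.44: taxable services, buyer-exempt → 0% → €0.00
Total tax = €3.86 + €2.91 = €6.77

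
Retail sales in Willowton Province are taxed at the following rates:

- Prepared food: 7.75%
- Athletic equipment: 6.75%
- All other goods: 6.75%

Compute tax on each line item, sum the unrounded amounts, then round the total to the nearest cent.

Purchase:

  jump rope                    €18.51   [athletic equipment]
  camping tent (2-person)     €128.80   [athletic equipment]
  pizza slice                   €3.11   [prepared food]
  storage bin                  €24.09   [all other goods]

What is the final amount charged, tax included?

Jump rope €18.51: athletic equipment → 6.75% → €1.249425
Camping tent (2-person) €128.80: athletic equipment → 6.75% → €8.694
Pizza slice €3.11: prepared food → 7.75% → €0.241025
Storage bin €24.09: all other goods → 6.75% → €1.626075
Subtotal = €174.51; unrounded tax = €11.810525 → €11.81; total due = €186.32

€186.32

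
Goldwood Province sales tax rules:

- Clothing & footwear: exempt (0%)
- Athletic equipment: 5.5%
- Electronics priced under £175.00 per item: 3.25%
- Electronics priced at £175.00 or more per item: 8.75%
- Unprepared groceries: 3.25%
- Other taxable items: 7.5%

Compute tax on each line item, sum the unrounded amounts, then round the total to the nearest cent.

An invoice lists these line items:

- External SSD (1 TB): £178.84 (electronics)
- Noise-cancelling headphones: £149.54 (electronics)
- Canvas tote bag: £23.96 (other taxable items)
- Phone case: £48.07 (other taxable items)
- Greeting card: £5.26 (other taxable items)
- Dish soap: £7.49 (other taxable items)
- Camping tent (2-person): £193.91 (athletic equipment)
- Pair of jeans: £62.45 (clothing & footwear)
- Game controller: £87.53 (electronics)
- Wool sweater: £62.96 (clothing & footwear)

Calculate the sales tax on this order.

External SSD (1 TB) £178.84: electronics, £175.00 or more → 8.75% → £15.6485
Noise-cancelling headphones £149.54: electronics, under £175.00 → 3.25% → £4.86005
Canvas tote bag £23.96: other taxable items → 7.5% → £1.797
Phone case £48.07: other taxable items → 7.5% → £3.60525
Greeting card £5.26: other taxable items → 7.5% → £0.3945
Dish soap £7.49: other taxable items → 7.5% → £0.56175
Camping tent (2-person) £193.91: athletic equipment → 5.5% → £10.66505
Pair of jeans £62.45: clothing & footwear → 0% → £0.00
Game controller £87.53: electronics, under £175.00 → 3.25% → £2.844725
Wool sweater £62.96: clothing & footwear → 0% → £0.00
Unrounded tax sum = £40.376825 → £40.38

£40.38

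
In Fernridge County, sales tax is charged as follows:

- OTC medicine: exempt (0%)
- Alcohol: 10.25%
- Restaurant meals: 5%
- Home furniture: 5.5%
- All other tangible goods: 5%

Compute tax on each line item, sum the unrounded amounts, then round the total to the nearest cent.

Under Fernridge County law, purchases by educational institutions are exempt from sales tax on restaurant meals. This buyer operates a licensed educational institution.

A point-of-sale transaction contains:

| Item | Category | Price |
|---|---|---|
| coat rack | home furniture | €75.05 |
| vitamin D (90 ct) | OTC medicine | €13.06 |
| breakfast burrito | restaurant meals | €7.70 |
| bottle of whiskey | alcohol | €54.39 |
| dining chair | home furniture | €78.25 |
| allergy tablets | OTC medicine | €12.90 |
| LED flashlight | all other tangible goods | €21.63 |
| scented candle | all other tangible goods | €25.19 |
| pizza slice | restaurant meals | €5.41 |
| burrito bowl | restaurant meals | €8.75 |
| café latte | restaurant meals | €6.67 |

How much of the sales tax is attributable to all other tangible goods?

€2.34

LED flashlight €21.63: all other tangible goods → 5% → €1.0815
Scented candle €25.19: all other tangible goods → 5% → €1.2595
Tax on all other tangible goods: unrounded sum = €2.341 → €2.34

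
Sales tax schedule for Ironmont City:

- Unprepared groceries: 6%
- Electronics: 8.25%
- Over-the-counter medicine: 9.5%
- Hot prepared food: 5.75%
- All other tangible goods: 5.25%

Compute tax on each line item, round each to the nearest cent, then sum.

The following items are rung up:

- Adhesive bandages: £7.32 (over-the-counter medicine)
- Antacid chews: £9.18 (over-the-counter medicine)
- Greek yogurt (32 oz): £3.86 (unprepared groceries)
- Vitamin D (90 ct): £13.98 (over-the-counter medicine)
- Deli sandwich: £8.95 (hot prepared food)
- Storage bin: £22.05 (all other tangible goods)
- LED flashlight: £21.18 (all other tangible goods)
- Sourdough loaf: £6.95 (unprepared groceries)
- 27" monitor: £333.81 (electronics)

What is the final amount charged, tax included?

Adhesive bandages £7.32: over-the-counter medicine → 9.5% → £0.70
Antacid chews £9.18: over-the-counter medicine → 9.5% → £0.87
Greek yogurt (32 oz) £3.86: unprepared groceries → 6% → £0.23
Vitamin D (90 ct) £13.98: over-the-counter medicine → 9.5% → £1.33
Deli sandwich £8.95: hot prepared food → 5.75% → £0.51
Storage bin £22.05: all other tangible goods → 5.25% → £1.16
LED flashlight £21.18: all other tangible goods → 5.25% → £1.11
Sourdough loaf £6.95: unprepared groceries → 6% → £0.42
27" monitor £333.81: electronics → 8.25% → £27.54
Subtotal = £427.28; tax = £33.87; total due = £461.15

£461.15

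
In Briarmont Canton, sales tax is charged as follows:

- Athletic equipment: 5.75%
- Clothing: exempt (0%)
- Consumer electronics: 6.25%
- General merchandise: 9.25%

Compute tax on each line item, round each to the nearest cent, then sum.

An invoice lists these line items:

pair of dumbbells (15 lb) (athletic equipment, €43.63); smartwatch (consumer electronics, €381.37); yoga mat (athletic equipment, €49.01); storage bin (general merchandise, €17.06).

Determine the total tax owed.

Pair of dumbbells (15 lb) €43.63: athletic equipment → 5.75% → €2.51
Smartwatch €381.37: consumer electronics → 6.25% → €23.84
Yoga mat €49.01: athletic equipment → 5.75% → €2.82
Storage bin €17.06: general merchandise → 9.25% → €1.58
Total tax = €2.51 + €23.84 + €2.82 + €1.58 = €30.75

€30.75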